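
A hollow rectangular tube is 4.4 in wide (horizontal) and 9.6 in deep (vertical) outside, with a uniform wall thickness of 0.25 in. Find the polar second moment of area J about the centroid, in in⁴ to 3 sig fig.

J ≈ 103 in⁴

Break the section into simple shapes (no overlaps), measuring from the bottom-left corner of the bounding box.
Outer rectangle: 4.4 × 9.6, A = 42.24 in², y = 4.8 in, Ī = 324.4 in⁴.
Inner void (subtracted): 3.9 × 9.1, A = 35.49 in², y = 4.8 in, Ī = 244.91 in⁴.
By symmetry the centroid is at mid-height, ȳ = 4.8 in.
All pieces are centred on the centroidal x-axis, so I = ΣĪ (holes subtracted) = 79.493 in⁴.
Repeating about the centroidal y-axis gives I_y = 23.164 in⁴.
Polar second moment: J = I_x + I_y = 102.66 in⁴.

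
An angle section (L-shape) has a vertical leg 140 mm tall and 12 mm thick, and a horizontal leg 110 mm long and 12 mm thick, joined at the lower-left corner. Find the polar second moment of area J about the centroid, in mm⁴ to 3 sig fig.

J ≈ 8.65 × 10⁶ mm⁴

Split into non-overlapping primitives; take the origin at the lower-left of the bounding box.
Vertical leg: 12 × 140, A = 1 680 mm², y = 70 mm, Ī = 2 744 000 mm⁴.
Horizontal leg (remainder): 98 × 12, A = 1 176 mm², y = 6 mm, Ī = 14 112 mm⁴.
Centroid: ȳ = ΣA·y / ΣA = 43.647 mm.
Transfer each piece to the centroidal x-axis using Ī + A·d² with d = y − 43.647:
  vertical leg: d = 26.353 mm → contributes +3 910 722 mm⁴
  horizontal leg (remainder): d = -37.647 mm → contributes +1 680 858 mm⁴
Total I = 5 591 580 mm⁴.
For the y-axis: x̄ = 28.647 mm.
Repeating about the centroidal y-axis gives I_y = 3 053 940 mm⁴.
Polar second moment: J = I_x + I_y = 8 645 520 mm⁴.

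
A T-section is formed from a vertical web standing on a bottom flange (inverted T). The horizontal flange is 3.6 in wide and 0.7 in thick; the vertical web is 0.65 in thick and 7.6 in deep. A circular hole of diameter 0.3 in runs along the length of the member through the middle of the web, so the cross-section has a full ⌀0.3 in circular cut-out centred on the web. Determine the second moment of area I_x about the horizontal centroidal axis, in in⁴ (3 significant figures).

Treat the section as a set of non-overlapping primitives; coordinates are from the bounding-box lower-left.
Flange: 3.6 × 0.7, A = 2.52 in², y = 0.35 in, Ī = 0.1029 in⁴.
Web: 0.65 × 7.6, A = 4.94 in², y = 4.5 in, Ī = 23.778 in⁴.
Hole (subtracted): ⌀0.3, A = 0.070686 in², y = 4.5 in, Ī = 0.00039761 in⁴.
Centroid: ȳ = ΣA·y / ΣA = 3.0847 in.
Transfer each piece to the horizontal centroidal axis using Ī + A·d² with d = y − 3.0847:
  flange: d = -2.7347 in → contributes +18.949 in⁴
  web: d = 1.4153 in → contributes +33.673 in⁴
  hole: d = 1.4153 in → contributes −0.14198 in⁴
Total I = 52.48 in⁴.

I_x ≈ 52.5 in⁴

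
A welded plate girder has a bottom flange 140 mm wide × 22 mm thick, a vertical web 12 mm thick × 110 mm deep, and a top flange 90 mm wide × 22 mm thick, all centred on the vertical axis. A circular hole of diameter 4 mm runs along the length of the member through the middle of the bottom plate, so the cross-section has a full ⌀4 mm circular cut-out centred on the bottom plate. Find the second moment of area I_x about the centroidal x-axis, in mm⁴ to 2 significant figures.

I_x ≈ 2.3 × 10⁷ mm⁴

Decompose the section into non-overlapping parts with the origin at the bottom-left of its bounding rectangle.
Bottom plate: 140 × 22, A = 3 080 mm², y = 11 mm, Ī = 124 227 mm⁴.
Web plate: 12 × 110, A = 1 320 mm², y = 77 mm, Ī = 1 331 000 mm⁴.
Top plate: 90 × 22, A = 1 980 mm², y = 143 mm, Ī = 79 860 mm⁴.
Hole (subtracted): ⌀4, A = 12.57 mm², y = 11 mm, Ī = 12.57 mm⁴.
Centroid: ȳ = ΣA·y / ΣA = 65.73 mm.
Transfer each piece to the centroidal x-axis using Ī + A·d² with d = y − 65.73:
  bottom plate: d = -54.73 mm → contributes +9 349 465 mm⁴
  web plate: d = 11.27 mm → contributes +1 498 702 mm⁴
  top plate: d = 77.27 mm → contributes +11 902 216 mm⁴
  hole: d = -54.73 mm → contributes −37 651 mm⁴
Total I = 22 712 731 mm⁴.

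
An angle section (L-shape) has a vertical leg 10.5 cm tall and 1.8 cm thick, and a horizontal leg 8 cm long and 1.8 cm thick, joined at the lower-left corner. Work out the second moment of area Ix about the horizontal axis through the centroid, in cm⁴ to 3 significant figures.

Break the section into simple shapes (no overlaps), measuring from the bottom-left corner of the bounding box.
Vertical leg: 1.8 × 10.5, A = 18.9 cm², y = 5.25 cm, Ī = 173.64 cm⁴.
Horizontal leg (remainder): 6.2 × 1.8, A = 11.16 cm², y = 0.9 cm, Ī = 3.0132 cm⁴.
Centroid: ȳ = ΣA·y / ΣA = 3.635 cm.
Transfer each piece to the horizontal axis through the centroid using Ī + A·d² with d = y − 3.635:
  vertical leg: d = 1.615 cm → contributes +222.94 cm⁴
  horizontal leg (remainder): d = -2.735 cm → contributes +86.494 cm⁴
Total I = 309.43 cm⁴.

Ix ≈ 309 cm⁴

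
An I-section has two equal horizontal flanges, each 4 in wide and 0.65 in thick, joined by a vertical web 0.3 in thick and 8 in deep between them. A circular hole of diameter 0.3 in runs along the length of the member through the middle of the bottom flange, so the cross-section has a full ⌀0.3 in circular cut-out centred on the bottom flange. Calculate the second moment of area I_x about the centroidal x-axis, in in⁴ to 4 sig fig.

Decompose the section into non-overlapping parts with the origin at the bottom-left of its bounding rectangle.
Bottom flange: 4 × 0.65, A = 2.6 in², y = 0.325 in, Ī = 0.0915417 in⁴.
Web: 0.3 × 8, A = 2.4 in², y = 4.65 in, Ī = 12.8 in⁴.
Top flange: 4 × 0.65, A = 2.6 in², y = 8.975 in, Ī = 0.0915417 in⁴.
Hole (subtracted): ⌀0.3, A = 0.0706858 in², y = 0.325 in, Ī = 0.000397608 in⁴.
Centroid: ȳ = ΣA·y / ΣA = 4.6906 in.
Transfer each piece to the centroidal x-axis using Ī + A·d² with d = y − 4.6906:
  bottom flange: d = -4.3656 in → contributes +49.6436 in⁴
  web: d = -0.0406035 in → contributes +12.804 in⁴
  top flange: d = 4.2844 in → contributes +47.8173 in⁴
  hole: d = -4.3656 in → contributes −1.34756 in⁴
Total I = 108.917 in⁴.

I_x ≈ 108.9 in⁴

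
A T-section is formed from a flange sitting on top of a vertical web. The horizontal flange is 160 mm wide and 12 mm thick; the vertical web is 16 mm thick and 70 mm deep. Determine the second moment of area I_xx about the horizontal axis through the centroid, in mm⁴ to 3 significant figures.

I_xx ≈ 1.67 × 10⁶ mm⁴

Split into non-overlapping primitives; take the origin at the lower-left of the bounding box.
Flange: 160 × 12, A = 1 920 mm², y = 76 mm, Ī = 23 040 mm⁴.
Web: 16 × 70, A = 1 120 mm², y = 35 mm, Ī = 457 333 mm⁴.
Centroid: ȳ = ΣA·y / ΣA = 60.895 mm.
Transfer each piece to the horizontal axis through the centroid using Ī + A·d² with d = y − 60.895:
  flange: d = 15.105 mm → contributes +461 124 mm⁴
  web: d = -25.895 mm → contributes +1 208 335 mm⁴
Total I = 1 669 460 mm⁴.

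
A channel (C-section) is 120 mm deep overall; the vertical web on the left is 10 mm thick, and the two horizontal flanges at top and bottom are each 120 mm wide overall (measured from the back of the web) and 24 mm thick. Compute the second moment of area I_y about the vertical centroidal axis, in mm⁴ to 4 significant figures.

I_y ≈ 8.854 × 10⁶ mm⁴

Split into non-overlapping primitives; take the origin at the lower-left of the bounding box.
Web: 10 × 120, A = 1 200 mm², x = 5 mm, Ī = 10 000 mm⁴.
Top flange (beyond web): 110 × 24, A = 2 640 mm², x = 65 mm, Ī = 2 662 000 mm⁴.
Bottom flange (beyond web): 110 × 24, A = 2 640 mm², x = 65 mm, Ī = 2 662 000 mm⁴.
Centroid: x̄ = ΣA·x / ΣA = 53.8889 mm.
Transfer each piece to the vertical centroidal axis using Ī + A·d² with d = x − 53.8889:
  web: d = -48.8889 mm → contributes +2 878 148 mm⁴
  top flange (beyond web): d = 11.1111 mm → contributes +2 987 926 mm⁴
  bottom flange (beyond web): d = 11.1111 mm → contributes +2 987 926 mm⁴
Total I = 8 854 000 mm⁴.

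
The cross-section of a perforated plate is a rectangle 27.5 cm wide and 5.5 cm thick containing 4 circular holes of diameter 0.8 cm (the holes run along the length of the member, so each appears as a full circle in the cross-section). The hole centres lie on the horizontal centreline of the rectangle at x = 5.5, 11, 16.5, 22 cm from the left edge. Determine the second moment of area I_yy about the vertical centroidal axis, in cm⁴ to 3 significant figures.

Split into non-overlapping primitives; take the origin at the lower-left of the bounding box.
Plate: 27.5 × 5.5, A = 151.25 cm², x = 13.75 cm, Ī = 9531.9 cm⁴.
Hole 1 (subtracted): ⌀0.8, A = 0.50265 cm², x = 5.5 cm, Ī = 0.020106 cm⁴.
Hole 2 (subtracted): ⌀0.8, A = 0.50265 cm², x = 11 cm, Ī = 0.020106 cm⁴.
Hole 3 (subtracted): ⌀0.8, A = 0.50265 cm², x = 16.5 cm, Ī = 0.020106 cm⁴.
Hole 4 (subtracted): ⌀0.8, A = 0.50265 cm², x = 22 cm, Ī = 0.020106 cm⁴.
By symmetry the centroid is at mid-width, x̄ = 13.75 cm.
Transfer each piece to the vertical centroidal axis using Ī + A·d² with d = x − 13.75:
  plate: d = 0 cm → contributes +9531.9 cm⁴
  hole 1: d = -8.25 cm → contributes −34.232 cm⁴
  hole 2: d = -2.75 cm → contributes −3.8214 cm⁴
  hole 3: d = 2.75 cm → contributes −3.8214 cm⁴
  hole 4: d = 8.25 cm → contributes −34.232 cm⁴
Total I = 9455.8 cm⁴.

I_yy ≈ 9460 cm⁴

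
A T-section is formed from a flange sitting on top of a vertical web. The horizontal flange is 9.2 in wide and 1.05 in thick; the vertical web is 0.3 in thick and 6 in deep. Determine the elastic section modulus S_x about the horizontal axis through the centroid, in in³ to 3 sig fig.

S_x ≈ 4.21 in³

Decompose the section into non-overlapping parts with the origin at the bottom-left of its bounding rectangle.
Flange: 9.2 × 1.05, A = 9.66 in², y = 6.525 in, Ī = 0.88751 in⁴.
Web: 0.3 × 6, A = 1.8 in², y = 3 in, Ī = 5.4 in⁴.
Centroid: ȳ = ΣA·y / ΣA = 5.9713 in.
Transfer each piece to the horizontal axis through the centroid using Ī + A·d² with d = y − 5.9713:
  flange: d = 0.55366 in → contributes +3.8487 in⁴
  web: d = -2.9713 in → contributes +21.292 in⁴
Total I = 25.141 in⁴.
Extreme fibre distance c = 5.9713 in; S = I/c = 4.2102 in³.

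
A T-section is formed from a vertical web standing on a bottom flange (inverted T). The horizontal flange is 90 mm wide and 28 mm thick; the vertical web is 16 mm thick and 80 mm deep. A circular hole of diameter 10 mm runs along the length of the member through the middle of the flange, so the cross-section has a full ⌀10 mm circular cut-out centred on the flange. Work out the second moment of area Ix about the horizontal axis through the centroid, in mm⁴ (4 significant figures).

Treat the section as a set of non-overlapping primitives; coordinates are from the bounding-box lower-left.
Flange: 90 × 28, A = 2 520 mm², y = 14 mm, Ī = 164 640 mm⁴.
Web: 16 × 80, A = 1 280 mm², y = 68 mm, Ī = 682 667 mm⁴.
Hole (subtracted): ⌀10, A = 78.5398 mm², y = 14 mm, Ī = 490.874 mm⁴.
Centroid: ȳ = ΣA·y / ΣA = 32.5734 mm.
Transfer each piece to the horizontal axis through the centroid using Ī + A·d² with d = y − 32.5734:
  flange: d = -18.5734 mm → contributes +1 033 963 mm⁴
  web: d = 35.4266 mm → contributes +2 289 127 mm⁴
  hole: d = -18.5734 mm → contributes −27584.7 mm⁴
Total I = 3 295 506 mm⁴.

Ix ≈ 3.296 × 10⁶ mm⁴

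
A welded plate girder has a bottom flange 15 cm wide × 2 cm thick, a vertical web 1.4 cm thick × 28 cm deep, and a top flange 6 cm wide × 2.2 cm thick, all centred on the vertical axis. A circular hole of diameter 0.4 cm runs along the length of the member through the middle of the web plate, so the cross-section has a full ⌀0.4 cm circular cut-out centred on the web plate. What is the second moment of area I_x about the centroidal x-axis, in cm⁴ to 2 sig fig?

I_x ≈ 1.2 × 10⁴ cm⁴

Treat the section as a set of non-overlapping primitives; coordinates are from the bounding-box lower-left.
Bottom plate: 15 × 2, A = 30 cm², y = 1 cm, Ī = 10 cm⁴.
Web plate: 1.4 × 28, A = 39.2 cm², y = 16 cm, Ī = 2 561 cm⁴.
Top plate: 6 × 2.2, A = 13.2 cm², y = 31.1 cm, Ī = 5.324 cm⁴.
Hole (subtracted): ⌀0.4, A = 0.1257 cm², y = 16 cm, Ī = 0.001257 cm⁴.
Centroid: ȳ = ΣA·y / ΣA = 12.95 cm.
Transfer each piece to the centroidal x-axis using Ī + A·d² with d = y − 12.95:
  bottom plate: d = -11.95 cm → contributes +4 296 cm⁴
  web plate: d = 3.047 cm → contributes +2 925 cm⁴
  top plate: d = 18.15 cm → contributes +4 352 cm⁴
  hole: d = 3.047 cm → contributes −1.168 cm⁴
Total I = 11 572 cm⁴.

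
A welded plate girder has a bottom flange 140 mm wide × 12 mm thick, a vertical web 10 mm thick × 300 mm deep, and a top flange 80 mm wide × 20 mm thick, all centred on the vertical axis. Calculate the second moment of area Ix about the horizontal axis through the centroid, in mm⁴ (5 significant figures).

Decompose the section into non-overlapping parts with the origin at the bottom-left of its bounding rectangle.
Bottom plate: 140 × 12, A = 1 680 mm², y = 6 mm, Ī = 20 160 mm⁴.
Web plate: 10 × 300, A = 3 000 mm², y = 162 mm, Ī = 22 500 000 mm⁴.
Top plate: 80 × 20, A = 1 600 mm², y = 322 mm, Ī = 53333.33 mm⁴.
Centroid: ȳ = ΣA·y / ΣA = 161.0318 mm.
Transfer each piece to the horizontal axis through the centroid using Ī + A·d² with d = y − 161.0318:
  bottom plate: d = -155.0318 mm → contributes +40 398 748 mm⁴
  web plate: d = 0.9681529 mm → contributes +22 502 812 mm⁴
  top plate: d = 160.9682 mm → contributes +41 510 527 mm⁴
Total I = 104 412 087 mm⁴.

Ix ≈ 1.0441 × 10⁸ mm⁴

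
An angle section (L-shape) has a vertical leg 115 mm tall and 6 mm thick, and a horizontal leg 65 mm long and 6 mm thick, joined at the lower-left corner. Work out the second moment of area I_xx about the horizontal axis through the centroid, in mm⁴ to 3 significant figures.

Split into non-overlapping primitives; take the origin at the lower-left of the bounding box.
Vertical leg: 6 × 115, A = 690 mm², y = 57.5 mm, Ī = 760 438 mm⁴.
Horizontal leg (remainder): 59 × 6, A = 354 mm², y = 3 mm, Ī = 1 062 mm⁴.
Centroid: ȳ = ΣA·y / ΣA = 39.02 mm.
Transfer each piece to the horizontal axis through the centroid using Ī + A·d² with d = y − 39.02:
  vertical leg: d = 18.48 mm → contributes +996 077 mm⁴
  horizontal leg (remainder): d = -36.02 mm → contributes +460 359 mm⁴
Total I = 1 456 436 mm⁴.

I_xx ≈ 1.46 × 10⁶ mm⁴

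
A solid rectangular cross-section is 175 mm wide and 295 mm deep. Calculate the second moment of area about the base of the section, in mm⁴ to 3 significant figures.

I_base ≈ 1.50 × 10⁹ mm⁴

The section: 175 × 295, A = 51 625 mm², y = 147.5 mm, Ī = 374 388 802 mm⁴.
Transfer it to a horizontal axis along the bottom face using Ī + A·d² with d = y − 0:
  the section: d = 147.5 mm → contributes +1 497 555 208 mm⁴
Total I = 1 497 555 208 mm⁴.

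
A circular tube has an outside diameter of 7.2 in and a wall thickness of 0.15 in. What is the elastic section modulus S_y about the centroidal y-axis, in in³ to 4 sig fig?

Treat the section as a set of non-overlapping primitives; coordinates are from the bounding-box lower-left.
Outer circle: ⌀7.2, A = 40.715 in², x = 3.6 in, Ī = 131.917 in⁴.
Bore (subtracted): ⌀6.9, A = 37.3928 in², x = 3.6 in, Ī = 111.267 in⁴.
By symmetry the centroid is at mid-width, x̄ = 3.6 in.
All pieces are centred on the centroidal y-axis, so I = ΣĪ (holes subtracted) = 20.6498 in⁴.
Extreme fibre distance c = 3.6 in; S = I/c = 5.73605 in³.

S_y ≈ 5.736 in³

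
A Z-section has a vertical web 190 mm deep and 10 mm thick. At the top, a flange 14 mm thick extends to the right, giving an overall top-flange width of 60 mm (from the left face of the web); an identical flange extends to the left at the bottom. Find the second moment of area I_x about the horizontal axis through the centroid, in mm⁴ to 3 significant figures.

Break the section into simple shapes (no overlaps), measuring from the bottom-left corner of the bounding box.
Web: 10 × 190, A = 1 900 mm², y = 95 mm, Ī = 5 715 833 mm⁴.
Top flange (beyond web): 50 × 14, A = 700 mm², y = 183 mm, Ī = 11 433 mm⁴.
Bottom flange (beyond web): 50 × 14, A = 700 mm², y = 7 mm, Ī = 11 433 mm⁴.
Centroid: ȳ = ΣA·y / ΣA = 95 mm.
Transfer each piece to the horizontal axis through the centroid using Ī + A·d² with d = y − 95:
  web: d = 0 mm → contributes +5 715 833 mm⁴
  top flange (beyond web): d = 88 mm → contributes +5 432 233 mm⁴
  bottom flange (beyond web): d = -88 mm → contributes +5 432 233 mm⁴
Total I = 16 580 300 mm⁴.

I_x ≈ 1.66 × 10⁷ mm⁴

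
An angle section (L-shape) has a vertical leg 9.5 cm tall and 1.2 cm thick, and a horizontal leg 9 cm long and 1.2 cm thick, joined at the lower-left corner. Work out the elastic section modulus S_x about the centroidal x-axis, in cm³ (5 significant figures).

Decompose the section into non-overlapping parts with the origin at the bottom-left of its bounding rectangle.
Vertical leg: 1.2 × 9.5, A = 11.4 cm², y = 4.75 cm, Ī = 85.7375 cm⁴.
Horizontal leg (remainder): 7.8 × 1.2, A = 9.36 cm², y = 0.6 cm, Ī = 1.1232 cm⁴.
Centroid: ȳ = ΣA·y / ΣA = 2.878902 cm.
Transfer each piece to the centroidal x-axis using Ī + A·d² with d = y − 2.878902:
  vertical leg: d = 1.871098 cm → contributes +125.649 cm⁴
  horizontal leg (remainder): d = -2.278902 cm → contributes +49.73336 cm⁴
Total I = 175.3824 cm⁴.
Extreme fibre distance c = 6.621098 cm; S = I/c = 26.48841 cm³.

S_x ≈ 26.488 cm³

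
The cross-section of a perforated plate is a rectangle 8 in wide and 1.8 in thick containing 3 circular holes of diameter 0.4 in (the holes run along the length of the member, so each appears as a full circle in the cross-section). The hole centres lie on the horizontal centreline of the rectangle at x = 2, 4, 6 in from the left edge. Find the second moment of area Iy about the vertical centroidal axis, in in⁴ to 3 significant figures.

Iy ≈ 75.8 in⁴

Split into non-overlapping primitives; take the origin at the lower-left of the bounding box.
Plate: 8 × 1.8, A = 14.4 in², x = 4 in, Ī = 76.8 in⁴.
Hole 1 (subtracted): ⌀0.4, A = 0.12566 in², x = 2 in, Ī = 0.0012566 in⁴.
Hole 2 (subtracted): ⌀0.4, A = 0.12566 in², x = 4 in, Ī = 0.0012566 in⁴.
Hole 3 (subtracted): ⌀0.4, A = 0.12566 in², x = 6 in, Ī = 0.0012566 in⁴.
By symmetry the centroid is at mid-width, x̄ = 4 in.
Transfer each piece to the vertical centroidal axis using Ī + A·d² with d = x − 4:
  plate: d = 0 in → contributes +76.8 in⁴
  hole 1: d = -2 in → contributes −0.50391 in⁴
  hole 2: d = 0 in → contributes −0.0012566 in⁴
  hole 3: d = 2 in → contributes −0.50391 in⁴
Total I = 75.791 in⁴.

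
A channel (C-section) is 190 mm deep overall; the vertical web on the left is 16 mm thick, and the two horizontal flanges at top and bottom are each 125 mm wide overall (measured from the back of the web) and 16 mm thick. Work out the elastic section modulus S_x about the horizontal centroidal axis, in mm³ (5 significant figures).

S_x ≈ 3.7495 × 10⁵ mm³

Decompose the section into non-overlapping parts with the origin at the bottom-left of its bounding rectangle.
Web: 16 × 190, A = 3 040 mm², y = 95 mm, Ī = 9 145 333 mm⁴.
Top flange (beyond web): 109 × 16, A = 1 744 mm², y = 182 mm, Ī = 37205.33 mm⁴.
Bottom flange (beyond web): 109 × 16, A = 1 744 mm², y = 8 mm, Ī = 37205.33 mm⁴.
By symmetry the centroid is at mid-height, ȳ = 95 mm.
Transfer each piece to the horizontal centroidal axis using Ī + A·d² with d = y − 95:
  web: d = 0 mm → contributes +9 145 333 mm⁴
  top flange (beyond web): d = 87 mm → contributes +13 237 541 mm⁴
  bottom flange (beyond web): d = -87 mm → contributes +13 237 541 mm⁴
Total I = 35 620 416 mm⁴.
Extreme fibre distance c = 95 mm; S = I/c = 374951.7 mm³.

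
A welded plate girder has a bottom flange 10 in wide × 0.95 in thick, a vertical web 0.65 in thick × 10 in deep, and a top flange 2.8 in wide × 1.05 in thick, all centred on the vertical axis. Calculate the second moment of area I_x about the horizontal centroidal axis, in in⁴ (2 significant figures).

Break the section into simple shapes (no overlaps), measuring from the bottom-left corner of the bounding box.
Bottom plate: 10 × 0.95, A = 9.5 in², y = 0.475 in, Ī = 0.7145 in⁴.
Web plate: 0.65 × 10, A = 6.5 in², y = 5.95 in, Ī = 54.17 in⁴.
Top plate: 2.8 × 1.05, A = 2.94 in², y = 11.48 in, Ī = 0.2701 in⁴.
Centroid: ȳ = ΣA·y / ΣA = 4.061 in.
Transfer each piece to the horizontal centroidal axis using Ī + A·d² with d = y − 4.061:
  bottom plate: d = -3.586 in → contributes +122.9 in⁴
  web plate: d = 1.889 in → contributes +77.35 in⁴
  top plate: d = 7.414 in → contributes +161.9 in⁴
Total I = 362.1 in⁴.

I_x ≈ 360 in⁴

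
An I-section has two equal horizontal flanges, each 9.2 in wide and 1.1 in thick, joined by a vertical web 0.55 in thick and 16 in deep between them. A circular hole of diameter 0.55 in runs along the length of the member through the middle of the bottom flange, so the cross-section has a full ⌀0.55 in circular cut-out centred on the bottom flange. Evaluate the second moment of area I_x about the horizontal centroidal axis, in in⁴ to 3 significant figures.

Treat the section as a set of non-overlapping primitives; coordinates are from the bounding-box lower-left.
Bottom flange: 9.2 × 1.1, A = 10.12 in², y = 0.55 in, Ī = 1.0204 in⁴.
Web: 0.55 × 16, A = 8.8 in², y = 9.1 in, Ī = 187.73 in⁴.
Top flange: 9.2 × 1.1, A = 10.12 in², y = 17.65 in, Ī = 1.0204 in⁴.
Hole (subtracted): ⌀0.55, A = 0.23758 in², y = 0.55 in, Ī = 0.0044918 in⁴.
Centroid: ȳ = ΣA·y / ΣA = 9.1705 in.
Transfer each piece to the horizontal centroidal axis using Ī + A·d² with d = y − 9.1705:
  bottom flange: d = -8.6205 in → contributes +753.07 in⁴
  web: d = -0.070527 in → contributes +187.78 in⁴
  top flange: d = 8.4795 in → contributes +728.66 in⁴
  hole: d = -8.6205 in → contributes −17.66 in⁴
Total I = 1651.9 in⁴.

I_x ≈ 1650 in⁴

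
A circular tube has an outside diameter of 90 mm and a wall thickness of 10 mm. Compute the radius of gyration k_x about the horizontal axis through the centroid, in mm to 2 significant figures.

k_x ≈ 29 mm

Break the section into simple shapes (no overlaps), measuring from the bottom-left corner of the bounding box.
Outer circle: ⌀90, A = 6 362 mm², y = 45 mm, Ī = 3 220 623 mm⁴.
Bore (subtracted): ⌀70, A = 3 848 mm², y = 45 mm, Ī = 1 178 588 mm⁴.
By symmetry the centroid is at mid-height, ȳ = 45 mm.
All pieces are centred on the horizontal axis through the centroid, so I = ΣĪ (holes subtracted) = 2 042 035 mm⁴.
Radius of gyration: k = √(I/A) = √(2 042 035 / 2 513) = 28.5 mm.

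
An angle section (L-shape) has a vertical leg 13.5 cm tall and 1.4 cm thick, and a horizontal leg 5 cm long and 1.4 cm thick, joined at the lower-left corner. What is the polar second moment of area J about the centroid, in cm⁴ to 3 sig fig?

Decompose the section into non-overlapping parts with the origin at the bottom-left of its bounding rectangle.
Vertical leg: 1.4 × 13.5, A = 18.9 cm², y = 6.75 cm, Ī = 287.04 cm⁴.
Horizontal leg (remainder): 3.6 × 1.4, A = 5.04 cm², y = 0.7 cm, Ī = 0.8232 cm⁴.
Centroid: ȳ = ΣA·y / ΣA = 5.4763 cm.
Transfer each piece to the centroidal x-axis using Ī + A·d² with d = y − 5.4763:
  vertical leg: d = 1.2737 cm → contributes +317.7 cm⁴
  horizontal leg (remainder): d = -4.7763 cm → contributes +115.8 cm⁴
Total I = 433.51 cm⁴.
For the y-axis: x̄ = 1.2263 cm.
Repeating about the centroidal y-axis gives I_y = 33.399 cm⁴.
Polar second moment: J = I_x + I_y = 466.9 cm⁴.

J ≈ 467 cm⁴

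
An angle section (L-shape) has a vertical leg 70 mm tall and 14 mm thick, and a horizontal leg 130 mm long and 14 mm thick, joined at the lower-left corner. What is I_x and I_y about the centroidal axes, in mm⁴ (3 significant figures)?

I_x ≈ 9.06 × 10⁵ mm⁴, I_y ≈ 4.42 × 10⁶ mm⁴

Split into non-overlapping primitives; take the origin at the lower-left of the bounding box.
Vertical leg: 14 × 70, A = 980 mm², y = 35 mm, Ī = 400 167 mm⁴.
Horizontal leg (remainder): 116 × 14, A = 1 624 mm², y = 7 mm, Ī = 26 525 mm⁴.
Centroid: ȳ = ΣA·y / ΣA = 17.538 mm.
Transfer each piece to the centroidal x-axis using Ī + A·d² with d = y − 17.538:
  vertical leg: d = 17.462 mm → contributes +699 002 mm⁴
  horizontal leg (remainder): d = -10.538 mm → contributes +206 857 mm⁴
Total I = 905 859 mm⁴.
For the y-axis: x̄ = 47.538 mm.
Repeating about the centroidal y-axis gives I_y = 4 419 299 mm⁴.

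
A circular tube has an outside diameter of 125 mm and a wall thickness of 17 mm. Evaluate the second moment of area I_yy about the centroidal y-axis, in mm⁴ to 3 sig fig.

Break the section into simple shapes (no overlaps), measuring from the bottom-left corner of the bounding box.
Outer circle: ⌀125, A = 12 272 mm², x = 62.5 mm, Ī = 11 984 225 mm⁴.
Bore (subtracted): ⌀91, A = 6503.9 mm², x = 62.5 mm, Ī = 3 366 166 mm⁴.
By symmetry the centroid is at mid-width, x̄ = 62.5 mm.
All pieces are centred on the centroidal y-axis, so I = ΣĪ (holes subtracted) = 8 618 059 mm⁴.

I_yy ≈ 8.62 × 10⁶ mm⁴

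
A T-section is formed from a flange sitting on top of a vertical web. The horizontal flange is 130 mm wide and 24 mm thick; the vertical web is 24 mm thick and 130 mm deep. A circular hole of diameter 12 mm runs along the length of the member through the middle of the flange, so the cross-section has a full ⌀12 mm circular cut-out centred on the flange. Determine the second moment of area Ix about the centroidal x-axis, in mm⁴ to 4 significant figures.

Ix ≈ 1.362 × 10⁷ mm⁴

Split into non-overlapping primitives; take the origin at the lower-left of the bounding box.
Flange: 130 × 24, A = 3 120 mm², y = 142 mm, Ī = 149 760 mm⁴.
Web: 24 × 130, A = 3 120 mm², y = 65 mm, Ī = 4 394 000 mm⁴.
Hole (subtracted): ⌀12, A = 113.097 mm², y = 142 mm, Ī = 1017.88 mm⁴.
Centroid: ȳ = ΣA·y / ΣA = 102.789 mm.
Transfer each piece to the centroidal x-axis using Ī + A·d² with d = y − 102.789:
  flange: d = 39.2107 mm → contributes +4 946 689 mm⁴
  web: d = -37.7893 mm → contributes +8 849 463 mm⁴
  hole: d = 39.2107 mm → contributes −174 902 mm⁴
Total I = 13 621 249 mm⁴.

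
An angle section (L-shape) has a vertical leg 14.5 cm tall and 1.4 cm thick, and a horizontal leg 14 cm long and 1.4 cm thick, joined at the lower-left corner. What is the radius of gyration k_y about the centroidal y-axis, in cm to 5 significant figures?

k_y ≈ 4.2928 cm

Decompose the section into non-overlapping parts with the origin at the bottom-left of its bounding rectangle.
Vertical leg: 1.4 × 14.5, A = 20.3 cm², x = 0.7 cm, Ī = 3.315667 cm⁴.
Horizontal leg (remainder): 12.6 × 1.4, A = 17.64 cm², x = 7.7 cm, Ī = 233.3772 cm⁴.
Centroid: x̄ = ΣA·x / ΣA = 3.954613 cm.
Transfer each piece to the centroidal y-axis using Ī + A·d² with d = x − 3.954613:
  vertical leg: d = -3.254613 cm → contributes +218.3435 cm⁴
  horizontal leg (remainder): d = 3.745387 cm → contributes +480.8298 cm⁴
Total I = 699.1733 cm⁴.
Radius of gyration: k = √(I/A) = √(699.1733 / 37.94) = 4.292831 cm.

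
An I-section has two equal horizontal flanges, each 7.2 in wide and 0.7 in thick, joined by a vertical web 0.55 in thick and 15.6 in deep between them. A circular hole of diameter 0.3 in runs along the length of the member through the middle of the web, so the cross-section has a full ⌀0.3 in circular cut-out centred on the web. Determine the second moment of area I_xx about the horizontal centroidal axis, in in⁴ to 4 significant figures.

I_xx ≈ 844.0 in⁴

Break the section into simple shapes (no overlaps), measuring from the bottom-left corner of the bounding box.
Bottom flange: 7.2 × 0.7, A = 5.04 in², y = 0.35 in, Ī = 0.2058 in⁴.
Web: 0.55 × 15.6, A = 8.58 in², y = 8.5 in, Ī = 174.002 in⁴.
Top flange: 7.2 × 0.7, A = 5.04 in², y = 16.65 in, Ī = 0.2058 in⁴.
Hole (subtracted): ⌀0.3, A = 0.0706858 in², y = 8.5 in, Ī = 0.000397608 in⁴.
By symmetry the centroid is at mid-height, ȳ = 8.5 in.
Transfer each piece to the horizontal centroidal axis using Ī + A·d² with d = y − 8.5:
  bottom flange: d = -8.15 in → contributes +334.975 in⁴
  web: d = 0 in → contributes +174.002 in⁴
  top flange: d = 8.15 in → contributes +334.975 in⁴
  hole: d = 0 in → contributes −0.000397608 in⁴
Total I = 843.952 in⁴.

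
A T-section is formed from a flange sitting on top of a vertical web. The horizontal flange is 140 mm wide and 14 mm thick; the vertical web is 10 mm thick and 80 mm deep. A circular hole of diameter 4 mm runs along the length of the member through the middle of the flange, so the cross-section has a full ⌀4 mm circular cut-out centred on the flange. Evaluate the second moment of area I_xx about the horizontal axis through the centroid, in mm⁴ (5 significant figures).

Decompose the section into non-overlapping parts with the origin at the bottom-left of its bounding rectangle.
Flange: 140 × 14, A = 1 960 mm², y = 87 mm, Ī = 32013.33 mm⁴.
Web: 10 × 80, A = 800 mm², y = 40 mm, Ī = 426666.7 mm⁴.
Hole (subtracted): ⌀4, A = 12.56637 mm², y = 87 mm, Ī = 12.56637 mm⁴.
Centroid: ȳ = ΣA·y / ΣA = 73.3145 mm.
Transfer each piece to the horizontal axis through the centroid using Ī + A·d² with d = y − 73.3145:
  flange: d = 13.6855 mm → contributes +399107.4 mm⁴
  web: d = -33.3145 mm → contributes +1 314 551 mm⁴
  hole: d = 13.6855 mm → contributes −2366.158 mm⁴
Total I = 1 711 293 mm⁴.

I_xx ≈ 1.7113 × 10⁶ mm⁴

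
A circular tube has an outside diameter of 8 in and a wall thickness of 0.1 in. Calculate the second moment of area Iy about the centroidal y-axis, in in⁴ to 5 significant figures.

Iy ≈ 19.365 in⁴

Split into non-overlapping primitives; take the origin at the lower-left of the bounding box.
Outer circle: ⌀8, A = 50.26548 in², x = 4 in, Ī = 201.0619 in⁴.
Bore (subtracted): ⌀7.8, A = 47.78362 in², x = 4 in, Ī = 181.6972 in⁴.
By symmetry the centroid is at mid-width, x̄ = 4 in.
All pieces are centred on the centroidal y-axis, so I = ΣĪ (holes subtracted) = 19.3647 in⁴.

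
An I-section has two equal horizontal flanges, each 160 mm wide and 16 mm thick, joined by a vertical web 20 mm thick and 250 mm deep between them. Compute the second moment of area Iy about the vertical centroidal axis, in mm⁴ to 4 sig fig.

Decompose the section into non-overlapping parts with the origin at the bottom-left of its bounding rectangle.
Bottom flange: 160 × 16, A = 2 560 mm², x = 80 mm, Ī = 5 461 333 mm⁴.
Web: 20 × 250, A = 5 000 mm², x = 80 mm, Ī = 166 667 mm⁴.
Top flange: 160 × 16, A = 2 560 mm², x = 80 mm, Ī = 5 461 333 mm⁴.
By symmetry the centroid is at mid-width, x̄ = 80 mm.
All pieces are centred on the vertical centroidal axis, so I = ΣĪ = 11 089 333 mm⁴.

Iy ≈ 1.109 × 10⁷ mm⁴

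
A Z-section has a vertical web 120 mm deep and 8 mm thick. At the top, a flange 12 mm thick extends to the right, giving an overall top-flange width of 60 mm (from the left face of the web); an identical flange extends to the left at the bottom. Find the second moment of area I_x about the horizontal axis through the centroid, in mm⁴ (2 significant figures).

Split into non-overlapping primitives; take the origin at the lower-left of the bounding box.
Web: 8 × 120, A = 960 mm², y = 60 mm, Ī = 1 152 000 mm⁴.
Top flange (beyond web): 52 × 12, A = 624 mm², y = 114 mm, Ī = 7 488 mm⁴.
Bottom flange (beyond web): 52 × 12, A = 624 mm², y = 6 mm, Ī = 7 488 mm⁴.
Centroid: ȳ = ΣA·y / ΣA = 60 mm.
Transfer each piece to the horizontal axis through the centroid using Ī + A·d² with d = y − 60:
  web: d = 0 mm → contributes +1 152 000 mm⁴
  top flange (beyond web): d = 54 mm → contributes +1 827 072 mm⁴
  bottom flange (beyond web): d = -54 mm → contributes +1 827 072 mm⁴
Total I = 4 806 144 mm⁴.

I_x ≈ 4.8 × 10⁶ mm⁴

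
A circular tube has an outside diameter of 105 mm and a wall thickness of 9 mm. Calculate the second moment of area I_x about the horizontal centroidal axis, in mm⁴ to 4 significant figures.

Break the section into simple shapes (no overlaps), measuring from the bottom-left corner of the bounding box.
Outer circle: ⌀105, A = 8659.01 mm², y = 52.5 mm, Ī = 5 966 602 mm⁴.
Bore (subtracted): ⌀87, A = 5944.68 mm², y = 52.5 mm, Ī = 2 812 205 mm⁴.
By symmetry the centroid is at mid-height, ȳ = 52.5 mm.
All pieces are centred on the horizontal centroidal axis, so I = ΣĪ (holes subtracted) = 3 154 398 mm⁴.

I_x ≈ 3.154 × 10⁶ mm⁴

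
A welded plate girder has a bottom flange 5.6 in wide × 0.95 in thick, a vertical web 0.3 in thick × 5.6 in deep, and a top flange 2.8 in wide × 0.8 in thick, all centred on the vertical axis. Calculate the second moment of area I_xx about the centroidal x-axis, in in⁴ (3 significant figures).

I_xx ≈ 73.5 in⁴

Break the section into simple shapes (no overlaps), measuring from the bottom-left corner of the bounding box.
Bottom plate: 5.6 × 0.95, A = 5.32 in², y = 0.475 in, Ī = 0.40011 in⁴.
Web plate: 0.3 × 5.6, A = 1.68 in², y = 3.75 in, Ī = 4.3904 in⁴.
Top plate: 2.8 × 0.8, A = 2.24 in², y = 6.95 in, Ī = 0.11947 in⁴.
Centroid: ȳ = ΣA·y / ΣA = 2.6402 in.
Transfer each piece to the centroidal x-axis using Ī + A·d² with d = y − 2.6402:
  bottom plate: d = -2.1652 in → contributes +25.34 in⁴
  web plate: d = 1.1098 in → contributes +6.4598 in⁴
  top plate: d = 4.3098 in → contributes +41.727 in⁴
Total I = 73.526 in⁴.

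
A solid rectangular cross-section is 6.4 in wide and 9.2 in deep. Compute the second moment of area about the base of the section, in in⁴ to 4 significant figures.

The section: 6.4 × 9.2, A = 58.88 in², y = 4.6 in, Ī = 415.3 in⁴.
Transfer it to the bottom edge using Ī + A·d² with d = y − 0:
  the section: d = 4.6 in → contributes +1661.2 in⁴
Total I = 1661.2 in⁴.

I_base ≈ 1661 in⁴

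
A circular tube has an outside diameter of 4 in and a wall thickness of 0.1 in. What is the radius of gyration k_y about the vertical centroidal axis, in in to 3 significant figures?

Split into non-overlapping primitives; take the origin at the lower-left of the bounding box.
Outer circle: ⌀4, A = 12.566 in², x = 2 in, Ī = 12.566 in⁴.
Bore (subtracted): ⌀3.8, A = 11.341 in², x = 2 in, Ī = 10.235 in⁴.
By symmetry the centroid is at mid-width, x̄ = 2 in.
All pieces are centred on the vertical centroidal axis, so I = ΣĪ (holes subtracted) = 2.331 in⁴.
Radius of gyration: k = √(I/A) = √(2.331 / 1.2252) = 1.3793 in.

k_y ≈ 1.38 in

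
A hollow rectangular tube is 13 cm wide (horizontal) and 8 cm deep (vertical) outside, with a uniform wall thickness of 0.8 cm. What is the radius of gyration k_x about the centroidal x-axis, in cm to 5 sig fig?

k_x ≈ 3.1379 cm

Treat the section as a set of non-overlapping primitives; coordinates are from the bounding-box lower-left.
Outer rectangle: 13 × 8, A = 104 cm², y = 4 cm, Ī = 554.6667 cm⁴.
Inner void (subtracted): 11.4 × 6.4, A = 72.96 cm², y = 4 cm, Ī = 249.0368 cm⁴.
By symmetry the centroid is at mid-height, ȳ = 4 cm.
All pieces are centred on the centroidal x-axis, so I = ΣĪ (holes subtracted) = 305.6299 cm⁴.
Radius of gyration: k = √(I/A) = √(305.6299 / 31.04) = 3.137885 cm.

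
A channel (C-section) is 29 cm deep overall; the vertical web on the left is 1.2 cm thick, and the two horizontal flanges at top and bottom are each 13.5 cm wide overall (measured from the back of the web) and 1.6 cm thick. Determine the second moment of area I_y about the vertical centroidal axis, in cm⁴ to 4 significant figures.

I_y ≈ 1342 cm⁴

Break the section into simple shapes (no overlaps), measuring from the bottom-left corner of the bounding box.
Web: 1.2 × 29, A = 34.8 cm², x = 0.6 cm, Ī = 4.176 cm⁴.
Top flange (beyond web): 12.3 × 1.6, A = 19.68 cm², x = 7.35 cm, Ī = 248.116 cm⁴.
Bottom flange (beyond web): 12.3 × 1.6, A = 19.68 cm², x = 7.35 cm, Ī = 248.116 cm⁴.
Centroid: x̄ = ΣA·x / ΣA = 4.18252 cm.
Transfer each piece to the vertical centroidal axis using Ī + A·d² with d = x − 4.18252:
  web: d = -3.58252 cm → contributes +450.816 cm⁴
  top flange (beyond web): d = 3.16748 cm → contributes +445.563 cm⁴
  bottom flange (beyond web): d = 3.16748 cm → contributes +445.563 cm⁴
Total I = 1341.94 cm⁴.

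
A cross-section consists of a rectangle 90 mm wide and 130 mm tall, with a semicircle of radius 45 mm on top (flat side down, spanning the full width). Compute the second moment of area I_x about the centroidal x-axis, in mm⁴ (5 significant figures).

I_x ≈ 3.4616 × 10⁷ mm⁴

Split into non-overlapping primitives; take the origin at the lower-left of the bounding box.
Rectangular body: 90 × 130, A = 11 700 mm², y = 65 mm, Ī = 16 477 500 mm⁴.
Semicircular cap: semicircle r = 45, A = 3180.863 mm², y = 149.0986 mm, Ī = 450072.1 mm⁴.
Centroid: ȳ = ΣA·y / ΣA = 82.97652 mm.
Transfer each piece to the centroidal x-axis using Ī + A·d² with d = y − 82.97652:
  rectangular body: d = -17.97652 mm → contributes +20 258 415 mm⁴
  semicircular cap: d = 66.12208 mm → contributes +14 357 214 mm⁴
Total I = 34 615 629 mm⁴.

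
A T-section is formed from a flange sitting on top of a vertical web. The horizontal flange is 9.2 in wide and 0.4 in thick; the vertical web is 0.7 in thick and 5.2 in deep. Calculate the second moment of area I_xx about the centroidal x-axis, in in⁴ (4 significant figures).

I_xx ≈ 22.60 in⁴

Decompose the section into non-overlapping parts with the origin at the bottom-left of its bounding rectangle.
Flange: 9.2 × 0.4, A = 3.68 in², y = 5.4 in, Ī = 0.0490667 in⁴.
Web: 0.7 × 5.2, A = 3.64 in², y = 2.6 in, Ī = 8.20213 in⁴.
Centroid: ȳ = ΣA·y / ΣA = 4.00765 in.
Transfer each piece to the centroidal x-axis using Ī + A·d² with d = y − 4.00765:
  flange: d = 1.39235 in → contributes +7.18325 in⁴
  web: d = -1.40765 in → contributes +15.4147 in⁴
Total I = 22.598 in⁴.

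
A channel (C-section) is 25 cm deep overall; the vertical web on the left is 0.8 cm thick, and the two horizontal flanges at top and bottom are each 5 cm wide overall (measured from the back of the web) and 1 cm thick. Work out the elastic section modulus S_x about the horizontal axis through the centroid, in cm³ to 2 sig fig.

Break the section into simple shapes (no overlaps), measuring from the bottom-left corner of the bounding box.
Web: 0.8 × 25, A = 20 cm², y = 12.5 cm, Ī = 1 042 cm⁴.
Top flange (beyond web): 4.2 × 1, A = 4.2 cm², y = 24.5 cm, Ī = 0.35 cm⁴.
Bottom flange (beyond web): 4.2 × 1, A = 4.2 cm², y = 0.5 cm, Ī = 0.35 cm⁴.
By symmetry the centroid is at mid-height, ȳ = 12.5 cm.
Transfer each piece to the horizontal axis through the centroid using Ī + A·d² with d = y − 12.5:
  web: d = 0 cm → contributes +1 042 cm⁴
  top flange (beyond web): d = 12 cm → contributes +605.2 cm⁴
  bottom flange (beyond web): d = -12 cm → contributes +605.2 cm⁴
Total I = 2 252 cm⁴.
Extreme fibre distance c = 12.5 cm; S = I/c = 180.2 cm³.

S_x ≈ 180 cm³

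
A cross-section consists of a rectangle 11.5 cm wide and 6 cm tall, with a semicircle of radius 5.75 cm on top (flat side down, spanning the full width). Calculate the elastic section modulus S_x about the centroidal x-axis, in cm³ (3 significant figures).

S_x ≈ 188 cm³

Decompose the section into non-overlapping parts with the origin at the bottom-left of its bounding rectangle.
Rectangular body: 11.5 × 6, A = 69 cm², y = 3 cm, Ī = 207 cm⁴.
Semicircular cap: semicircle r = 5.75, A = 51.934 cm², y = 8.4404 cm, Ī = 119.98 cm⁴.
Centroid: ȳ = ΣA·y / ΣA = 5.3363 cm.
Transfer each piece to the centroidal x-axis using Ī + A·d² with d = y − 5.3363:
  rectangular body: d = -2.3363 cm → contributes +583.63 cm⁴
  semicircular cap: d = 3.104 cm → contributes +620.37 cm⁴
Total I = 1 204 cm⁴.
Extreme fibre distance c = 6.4137 cm; S = I/c = 187.72 cm³.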